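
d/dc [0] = 0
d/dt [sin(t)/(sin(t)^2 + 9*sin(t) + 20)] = (cos(t)^2 + 19)*cos(t)/((sin(t) + 4)^2*(sin(t) + 5)^2)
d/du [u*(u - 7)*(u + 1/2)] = 3*u^2 - 13*u - 7/2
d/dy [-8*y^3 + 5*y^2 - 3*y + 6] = -24*y^2 + 10*y - 3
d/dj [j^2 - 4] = 2*j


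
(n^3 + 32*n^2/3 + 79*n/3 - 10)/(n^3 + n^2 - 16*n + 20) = (n^2 + 17*n/3 - 2)/(n^2 - 4*n + 4)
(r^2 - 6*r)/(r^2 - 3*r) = (r - 6)/(r - 3)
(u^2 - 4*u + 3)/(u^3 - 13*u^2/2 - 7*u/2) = 2*(-u^2 + 4*u - 3)/(u*(-2*u^2 + 13*u + 7))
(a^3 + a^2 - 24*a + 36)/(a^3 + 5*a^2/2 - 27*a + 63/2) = 2*(a^2 + 4*a - 12)/(2*a^2 + 11*a - 21)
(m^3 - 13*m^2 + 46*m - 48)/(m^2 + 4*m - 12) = (m^2 - 11*m + 24)/(m + 6)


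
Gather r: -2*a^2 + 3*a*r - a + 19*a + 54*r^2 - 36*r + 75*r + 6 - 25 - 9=-2*a^2 + 18*a + 54*r^2 + r*(3*a + 39) - 28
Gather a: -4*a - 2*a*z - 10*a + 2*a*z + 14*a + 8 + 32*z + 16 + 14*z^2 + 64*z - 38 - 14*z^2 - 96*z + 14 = 0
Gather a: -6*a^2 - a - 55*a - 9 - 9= -6*a^2 - 56*a - 18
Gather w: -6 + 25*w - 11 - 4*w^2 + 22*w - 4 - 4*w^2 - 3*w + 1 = -8*w^2 + 44*w - 20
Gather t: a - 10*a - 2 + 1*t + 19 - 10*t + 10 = -9*a - 9*t + 27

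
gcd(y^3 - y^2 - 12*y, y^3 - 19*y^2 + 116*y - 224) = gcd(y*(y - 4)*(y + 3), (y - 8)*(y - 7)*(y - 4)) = y - 4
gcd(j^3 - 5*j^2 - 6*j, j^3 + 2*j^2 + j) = j^2 + j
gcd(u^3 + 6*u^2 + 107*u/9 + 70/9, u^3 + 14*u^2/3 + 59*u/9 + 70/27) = u^2 + 4*u + 35/9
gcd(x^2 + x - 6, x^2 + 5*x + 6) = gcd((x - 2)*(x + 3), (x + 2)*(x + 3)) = x + 3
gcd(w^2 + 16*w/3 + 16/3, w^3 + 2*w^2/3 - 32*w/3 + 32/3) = w + 4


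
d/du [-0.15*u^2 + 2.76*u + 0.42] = 2.76 - 0.3*u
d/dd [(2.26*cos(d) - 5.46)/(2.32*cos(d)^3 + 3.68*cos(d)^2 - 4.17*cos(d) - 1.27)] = (10.4864*cos(d)^3 - 29.6848*cos(d)^2 - 40.1856*cos(d) + 25.6384)*sin(d)/(5.3824*cos(d)^6 + 17.0752*cos(d)^5 - 5.8064*cos(d)^4 - 36.584*cos(d)^3 + 8.0417*cos(d)^2 + 10.5918*cos(d) + 1.6129)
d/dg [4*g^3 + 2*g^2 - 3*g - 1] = 12*g^2 + 4*g - 3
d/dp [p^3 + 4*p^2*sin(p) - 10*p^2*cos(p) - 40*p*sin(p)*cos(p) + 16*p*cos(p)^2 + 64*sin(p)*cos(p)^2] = 10*p^2*sin(p) + 4*p^2*cos(p) + 3*p^2 + 8*p*sin(p) - 16*p*sin(2*p) - 20*p*cos(p) - 40*p*cos(2*p) - 20*sin(2*p) + 16*cos(p) + 8*cos(2*p) + 48*cos(3*p) + 8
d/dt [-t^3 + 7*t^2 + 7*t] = -3*t^2 + 14*t + 7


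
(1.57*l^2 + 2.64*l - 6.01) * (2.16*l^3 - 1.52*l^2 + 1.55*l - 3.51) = 3.3912*l^5 + 3.316*l^4 - 14.5609*l^3 + 7.7165*l^2 - 18.5819*l + 21.0951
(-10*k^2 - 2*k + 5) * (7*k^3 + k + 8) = -70*k^5 - 14*k^4 + 25*k^3 - 82*k^2 - 11*k + 40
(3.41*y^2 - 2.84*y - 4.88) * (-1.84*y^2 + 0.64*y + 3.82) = -6.2744*y^4 + 7.408*y^3 + 20.1878*y^2 - 13.972*y - 18.6416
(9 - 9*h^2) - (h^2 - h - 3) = -10*h^2 + h + 12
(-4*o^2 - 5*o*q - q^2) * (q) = -4*o^2*q - 5*o*q^2 - q^3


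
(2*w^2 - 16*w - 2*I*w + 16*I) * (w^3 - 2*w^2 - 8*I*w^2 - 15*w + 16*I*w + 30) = 2*w^5 - 20*w^4 - 18*I*w^4 - 14*w^3 + 180*I*w^3 + 460*w^2 - 258*I*w^2 - 736*w - 300*I*w + 480*I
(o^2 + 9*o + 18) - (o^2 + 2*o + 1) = 7*o + 17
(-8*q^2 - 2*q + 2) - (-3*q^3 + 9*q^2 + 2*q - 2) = 3*q^3 - 17*q^2 - 4*q + 4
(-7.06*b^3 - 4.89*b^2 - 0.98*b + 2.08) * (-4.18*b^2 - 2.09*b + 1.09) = 29.5108*b^5 + 35.1956*b^4 + 6.6211*b^3 - 11.9763*b^2 - 5.4154*b + 2.2672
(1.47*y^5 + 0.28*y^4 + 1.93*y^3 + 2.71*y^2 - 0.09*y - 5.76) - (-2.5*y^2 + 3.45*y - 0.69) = 1.47*y^5 + 0.28*y^4 + 1.93*y^3 + 5.21*y^2 - 3.54*y - 5.07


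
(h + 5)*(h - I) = h^2 + 5*h - I*h - 5*I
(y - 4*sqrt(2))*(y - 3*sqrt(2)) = y^2 - 7*sqrt(2)*y + 24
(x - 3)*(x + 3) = x^2 - 9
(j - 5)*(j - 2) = j^2 - 7*j + 10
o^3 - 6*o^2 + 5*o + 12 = (o - 4)*(o - 3)*(o + 1)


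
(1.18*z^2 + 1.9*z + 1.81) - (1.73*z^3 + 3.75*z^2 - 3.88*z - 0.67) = -1.73*z^3 - 2.57*z^2 + 5.78*z + 2.48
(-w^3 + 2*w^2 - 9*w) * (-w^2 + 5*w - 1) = w^5 - 7*w^4 + 20*w^3 - 47*w^2 + 9*w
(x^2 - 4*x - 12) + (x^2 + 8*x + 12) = 2*x^2 + 4*x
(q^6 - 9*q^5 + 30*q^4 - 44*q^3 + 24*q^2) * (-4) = -4*q^6 + 36*q^5 - 120*q^4 + 176*q^3 - 96*q^2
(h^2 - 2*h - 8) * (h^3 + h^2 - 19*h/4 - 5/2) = h^5 - h^4 - 59*h^3/4 - h^2 + 43*h + 20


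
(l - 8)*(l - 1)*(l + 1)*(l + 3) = l^4 - 5*l^3 - 25*l^2 + 5*l + 24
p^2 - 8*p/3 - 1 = (p - 3)*(p + 1/3)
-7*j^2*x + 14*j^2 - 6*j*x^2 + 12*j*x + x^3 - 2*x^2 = (-7*j + x)*(j + x)*(x - 2)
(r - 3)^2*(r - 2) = r^3 - 8*r^2 + 21*r - 18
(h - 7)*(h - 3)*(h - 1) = h^3 - 11*h^2 + 31*h - 21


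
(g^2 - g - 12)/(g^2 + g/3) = 3*(g^2 - g - 12)/(g*(3*g + 1))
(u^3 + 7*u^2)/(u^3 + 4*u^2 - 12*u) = u*(u + 7)/(u^2 + 4*u - 12)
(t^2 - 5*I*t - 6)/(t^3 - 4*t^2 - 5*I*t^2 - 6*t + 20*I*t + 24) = 1/(t - 4)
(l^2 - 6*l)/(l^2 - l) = (l - 6)/(l - 1)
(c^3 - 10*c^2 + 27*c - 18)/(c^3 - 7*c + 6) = (c^2 - 9*c + 18)/(c^2 + c - 6)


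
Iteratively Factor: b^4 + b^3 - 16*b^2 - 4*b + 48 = (b + 2)*(b^3 - b^2 - 14*b + 24) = (b - 2)*(b + 2)*(b^2 + b - 12) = (b - 3)*(b - 2)*(b + 2)*(b + 4)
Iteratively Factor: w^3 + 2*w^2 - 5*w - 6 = (w - 2)*(w^2 + 4*w + 3) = (w - 2)*(w + 1)*(w + 3)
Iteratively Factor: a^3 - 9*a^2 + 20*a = (a - 5)*(a^2 - 4*a) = (a - 5)*(a - 4)*(a)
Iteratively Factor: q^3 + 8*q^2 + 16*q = (q + 4)*(q^2 + 4*q) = (q + 4)^2*(q)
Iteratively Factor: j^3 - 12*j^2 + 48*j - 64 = (j - 4)*(j^2 - 8*j + 16) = (j - 4)^2*(j - 4)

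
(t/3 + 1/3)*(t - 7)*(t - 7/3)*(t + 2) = t^4/3 - 19*t^3/9 - 29*t^2/9 + 91*t/9 + 98/9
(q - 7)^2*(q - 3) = q^3 - 17*q^2 + 91*q - 147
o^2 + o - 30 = (o - 5)*(o + 6)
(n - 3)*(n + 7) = n^2 + 4*n - 21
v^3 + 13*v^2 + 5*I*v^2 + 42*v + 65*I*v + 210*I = (v + 6)*(v + 7)*(v + 5*I)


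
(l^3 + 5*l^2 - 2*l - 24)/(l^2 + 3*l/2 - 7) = 2*(l^2 + 7*l + 12)/(2*l + 7)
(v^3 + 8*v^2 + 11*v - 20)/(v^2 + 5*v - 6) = (v^2 + 9*v + 20)/(v + 6)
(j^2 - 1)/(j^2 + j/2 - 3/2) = 2*(j + 1)/(2*j + 3)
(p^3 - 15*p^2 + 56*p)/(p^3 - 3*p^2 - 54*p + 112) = p*(p - 7)/(p^2 + 5*p - 14)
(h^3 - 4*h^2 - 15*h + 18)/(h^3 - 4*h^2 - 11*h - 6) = (h^2 + 2*h - 3)/(h^2 + 2*h + 1)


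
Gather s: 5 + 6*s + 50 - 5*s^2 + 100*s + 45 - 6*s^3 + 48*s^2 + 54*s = -6*s^3 + 43*s^2 + 160*s + 100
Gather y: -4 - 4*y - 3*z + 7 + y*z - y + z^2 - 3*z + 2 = y*(z - 5) + z^2 - 6*z + 5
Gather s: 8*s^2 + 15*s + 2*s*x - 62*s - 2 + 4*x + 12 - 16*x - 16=8*s^2 + s*(2*x - 47) - 12*x - 6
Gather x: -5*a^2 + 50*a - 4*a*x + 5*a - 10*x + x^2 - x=-5*a^2 + 55*a + x^2 + x*(-4*a - 11)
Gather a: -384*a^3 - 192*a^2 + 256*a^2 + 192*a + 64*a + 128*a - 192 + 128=-384*a^3 + 64*a^2 + 384*a - 64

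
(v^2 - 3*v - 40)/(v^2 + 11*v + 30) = (v - 8)/(v + 6)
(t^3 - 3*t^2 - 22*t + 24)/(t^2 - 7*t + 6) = t + 4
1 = 1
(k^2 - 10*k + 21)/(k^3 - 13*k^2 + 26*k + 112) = (k - 3)/(k^2 - 6*k - 16)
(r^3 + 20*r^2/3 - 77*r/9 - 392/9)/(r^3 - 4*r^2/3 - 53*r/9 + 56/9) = (r + 7)/(r - 1)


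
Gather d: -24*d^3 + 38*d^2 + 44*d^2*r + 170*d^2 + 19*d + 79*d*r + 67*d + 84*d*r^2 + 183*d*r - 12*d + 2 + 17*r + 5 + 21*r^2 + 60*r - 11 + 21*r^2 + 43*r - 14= -24*d^3 + d^2*(44*r + 208) + d*(84*r^2 + 262*r + 74) + 42*r^2 + 120*r - 18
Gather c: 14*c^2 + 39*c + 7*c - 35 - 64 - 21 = 14*c^2 + 46*c - 120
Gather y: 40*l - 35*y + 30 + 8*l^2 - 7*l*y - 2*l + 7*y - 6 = 8*l^2 + 38*l + y*(-7*l - 28) + 24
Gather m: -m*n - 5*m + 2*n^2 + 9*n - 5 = m*(-n - 5) + 2*n^2 + 9*n - 5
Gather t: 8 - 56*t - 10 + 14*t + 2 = -42*t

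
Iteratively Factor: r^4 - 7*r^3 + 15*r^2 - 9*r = (r - 1)*(r^3 - 6*r^2 + 9*r) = (r - 3)*(r - 1)*(r^2 - 3*r) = r*(r - 3)*(r - 1)*(r - 3)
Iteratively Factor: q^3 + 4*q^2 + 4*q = (q + 2)*(q^2 + 2*q) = (q + 2)^2*(q)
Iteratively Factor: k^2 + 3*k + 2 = (k + 2)*(k + 1)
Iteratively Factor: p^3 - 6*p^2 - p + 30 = (p - 5)*(p^2 - p - 6) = (p - 5)*(p + 2)*(p - 3)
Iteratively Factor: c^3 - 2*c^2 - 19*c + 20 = (c - 5)*(c^2 + 3*c - 4) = (c - 5)*(c - 1)*(c + 4)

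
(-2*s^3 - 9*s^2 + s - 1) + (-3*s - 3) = -2*s^3 - 9*s^2 - 2*s - 4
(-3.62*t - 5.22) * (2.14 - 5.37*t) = 19.4394*t^2 + 20.2846*t - 11.1708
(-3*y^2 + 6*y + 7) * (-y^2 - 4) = 3*y^4 - 6*y^3 + 5*y^2 - 24*y - 28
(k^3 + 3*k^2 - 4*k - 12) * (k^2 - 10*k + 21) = k^5 - 7*k^4 - 13*k^3 + 91*k^2 + 36*k - 252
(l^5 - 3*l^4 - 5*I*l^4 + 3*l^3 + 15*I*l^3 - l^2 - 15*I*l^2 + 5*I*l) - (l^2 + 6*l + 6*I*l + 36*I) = l^5 - 3*l^4 - 5*I*l^4 + 3*l^3 + 15*I*l^3 - 2*l^2 - 15*I*l^2 - 6*l - I*l - 36*I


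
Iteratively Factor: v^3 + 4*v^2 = (v)*(v^2 + 4*v) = v*(v + 4)*(v)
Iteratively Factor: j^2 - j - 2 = (j - 2)*(j + 1)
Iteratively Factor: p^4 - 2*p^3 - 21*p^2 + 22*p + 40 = (p - 5)*(p^3 + 3*p^2 - 6*p - 8) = (p - 5)*(p + 1)*(p^2 + 2*p - 8) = (p - 5)*(p - 2)*(p + 1)*(p + 4)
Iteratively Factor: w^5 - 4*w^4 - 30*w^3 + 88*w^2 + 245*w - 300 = (w - 5)*(w^4 + w^3 - 25*w^2 - 37*w + 60) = (w - 5)*(w + 3)*(w^3 - 2*w^2 - 19*w + 20) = (w - 5)*(w - 1)*(w + 3)*(w^2 - w - 20) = (w - 5)*(w - 1)*(w + 3)*(w + 4)*(w - 5)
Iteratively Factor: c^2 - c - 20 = (c + 4)*(c - 5)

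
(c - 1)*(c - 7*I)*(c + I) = c^3 - c^2 - 6*I*c^2 + 7*c + 6*I*c - 7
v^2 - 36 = (v - 6)*(v + 6)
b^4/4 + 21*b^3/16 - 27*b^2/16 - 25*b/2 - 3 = (b/4 + 1)*(b - 3)*(b + 1/4)*(b + 4)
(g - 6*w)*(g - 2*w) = g^2 - 8*g*w + 12*w^2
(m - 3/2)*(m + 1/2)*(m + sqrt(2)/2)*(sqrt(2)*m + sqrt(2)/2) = sqrt(2)*m^4 - sqrt(2)*m^3/2 + m^3 - 5*sqrt(2)*m^2/4 - m^2/2 - 5*m/4 - 3*sqrt(2)*m/8 - 3/8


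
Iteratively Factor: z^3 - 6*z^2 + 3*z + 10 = (z + 1)*(z^2 - 7*z + 10) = (z - 2)*(z + 1)*(z - 5)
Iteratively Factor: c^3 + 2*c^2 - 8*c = (c)*(c^2 + 2*c - 8) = c*(c - 2)*(c + 4)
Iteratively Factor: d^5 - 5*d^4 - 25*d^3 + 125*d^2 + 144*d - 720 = (d - 3)*(d^4 - 2*d^3 - 31*d^2 + 32*d + 240) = (d - 5)*(d - 3)*(d^3 + 3*d^2 - 16*d - 48) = (d - 5)*(d - 3)*(d + 4)*(d^2 - d - 12) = (d - 5)*(d - 4)*(d - 3)*(d + 4)*(d + 3)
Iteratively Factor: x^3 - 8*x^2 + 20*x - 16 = (x - 2)*(x^2 - 6*x + 8) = (x - 2)^2*(x - 4)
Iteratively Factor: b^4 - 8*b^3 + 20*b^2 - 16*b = (b - 2)*(b^3 - 6*b^2 + 8*b) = (b - 2)^2*(b^2 - 4*b) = b*(b - 2)^2*(b - 4)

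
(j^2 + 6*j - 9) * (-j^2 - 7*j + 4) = -j^4 - 13*j^3 - 29*j^2 + 87*j - 36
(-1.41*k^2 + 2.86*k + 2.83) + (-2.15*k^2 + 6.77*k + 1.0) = -3.56*k^2 + 9.63*k + 3.83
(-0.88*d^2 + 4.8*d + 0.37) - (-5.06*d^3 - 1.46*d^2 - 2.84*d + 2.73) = 5.06*d^3 + 0.58*d^2 + 7.64*d - 2.36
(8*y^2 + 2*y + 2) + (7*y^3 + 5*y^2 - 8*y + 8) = 7*y^3 + 13*y^2 - 6*y + 10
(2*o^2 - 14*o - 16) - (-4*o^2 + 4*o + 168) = 6*o^2 - 18*o - 184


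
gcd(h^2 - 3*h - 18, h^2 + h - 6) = h + 3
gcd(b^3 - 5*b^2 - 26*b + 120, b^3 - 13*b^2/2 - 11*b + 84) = b^2 - 10*b + 24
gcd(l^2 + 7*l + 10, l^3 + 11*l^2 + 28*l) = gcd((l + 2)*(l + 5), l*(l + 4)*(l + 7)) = 1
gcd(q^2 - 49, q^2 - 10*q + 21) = q - 7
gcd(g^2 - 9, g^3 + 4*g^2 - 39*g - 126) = g + 3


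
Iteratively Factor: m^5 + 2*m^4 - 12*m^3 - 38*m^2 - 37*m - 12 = (m + 1)*(m^4 + m^3 - 13*m^2 - 25*m - 12) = (m + 1)*(m + 3)*(m^3 - 2*m^2 - 7*m - 4) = (m + 1)^2*(m + 3)*(m^2 - 3*m - 4) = (m + 1)^3*(m + 3)*(m - 4)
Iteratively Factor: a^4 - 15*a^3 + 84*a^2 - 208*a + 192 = (a - 4)*(a^3 - 11*a^2 + 40*a - 48) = (a - 4)*(a - 3)*(a^2 - 8*a + 16) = (a - 4)^2*(a - 3)*(a - 4)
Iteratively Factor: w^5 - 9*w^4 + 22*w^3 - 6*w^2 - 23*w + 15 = (w - 1)*(w^4 - 8*w^3 + 14*w^2 + 8*w - 15) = (w - 5)*(w - 1)*(w^3 - 3*w^2 - w + 3) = (w - 5)*(w - 3)*(w - 1)*(w^2 - 1) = (w - 5)*(w - 3)*(w - 1)*(w + 1)*(w - 1)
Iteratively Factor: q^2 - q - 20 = (q - 5)*(q + 4)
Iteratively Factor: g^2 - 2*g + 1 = (g - 1)*(g - 1)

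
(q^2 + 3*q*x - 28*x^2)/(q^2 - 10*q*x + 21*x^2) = (q^2 + 3*q*x - 28*x^2)/(q^2 - 10*q*x + 21*x^2)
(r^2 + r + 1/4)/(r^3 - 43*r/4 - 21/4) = (2*r + 1)/(2*r^2 - r - 21)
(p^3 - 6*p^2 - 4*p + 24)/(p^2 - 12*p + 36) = (p^2 - 4)/(p - 6)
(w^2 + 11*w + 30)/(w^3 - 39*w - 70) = (w + 6)/(w^2 - 5*w - 14)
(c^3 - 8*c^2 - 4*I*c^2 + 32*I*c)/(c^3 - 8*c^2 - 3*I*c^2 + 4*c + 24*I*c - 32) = c/(c + I)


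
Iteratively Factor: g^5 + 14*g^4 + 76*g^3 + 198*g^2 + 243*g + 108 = (g + 4)*(g^4 + 10*g^3 + 36*g^2 + 54*g + 27) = (g + 3)*(g + 4)*(g^3 + 7*g^2 + 15*g + 9) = (g + 3)^2*(g + 4)*(g^2 + 4*g + 3) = (g + 3)^3*(g + 4)*(g + 1)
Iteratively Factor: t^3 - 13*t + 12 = (t - 3)*(t^2 + 3*t - 4) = (t - 3)*(t - 1)*(t + 4)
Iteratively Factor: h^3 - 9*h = (h)*(h^2 - 9) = h*(h + 3)*(h - 3)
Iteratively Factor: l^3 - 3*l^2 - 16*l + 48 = (l + 4)*(l^2 - 7*l + 12) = (l - 3)*(l + 4)*(l - 4)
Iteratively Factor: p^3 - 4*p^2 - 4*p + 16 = (p + 2)*(p^2 - 6*p + 8) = (p - 4)*(p + 2)*(p - 2)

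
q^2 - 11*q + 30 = (q - 6)*(q - 5)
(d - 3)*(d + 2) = d^2 - d - 6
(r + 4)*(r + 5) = r^2 + 9*r + 20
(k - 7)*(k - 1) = k^2 - 8*k + 7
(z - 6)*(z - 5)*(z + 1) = z^3 - 10*z^2 + 19*z + 30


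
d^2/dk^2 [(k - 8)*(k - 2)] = 2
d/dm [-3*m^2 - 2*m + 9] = -6*m - 2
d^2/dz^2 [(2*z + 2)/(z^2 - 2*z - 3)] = 4/(z^3 - 9*z^2 + 27*z - 27)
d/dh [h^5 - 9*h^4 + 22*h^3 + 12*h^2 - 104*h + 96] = 5*h^4 - 36*h^3 + 66*h^2 + 24*h - 104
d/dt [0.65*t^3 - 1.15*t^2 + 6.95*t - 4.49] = 1.95*t^2 - 2.3*t + 6.95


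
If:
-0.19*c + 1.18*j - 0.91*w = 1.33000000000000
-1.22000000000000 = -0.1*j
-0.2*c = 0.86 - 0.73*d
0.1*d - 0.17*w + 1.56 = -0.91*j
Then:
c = -164.39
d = -43.86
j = 12.20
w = 48.68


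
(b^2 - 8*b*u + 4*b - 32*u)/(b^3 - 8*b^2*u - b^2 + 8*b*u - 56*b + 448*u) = (b + 4)/(b^2 - b - 56)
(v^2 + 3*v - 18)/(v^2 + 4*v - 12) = (v - 3)/(v - 2)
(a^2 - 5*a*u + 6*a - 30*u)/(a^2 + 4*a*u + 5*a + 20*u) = (a^2 - 5*a*u + 6*a - 30*u)/(a^2 + 4*a*u + 5*a + 20*u)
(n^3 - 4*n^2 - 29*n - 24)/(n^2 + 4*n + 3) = n - 8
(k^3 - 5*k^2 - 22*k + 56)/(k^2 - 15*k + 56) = (k^2 + 2*k - 8)/(k - 8)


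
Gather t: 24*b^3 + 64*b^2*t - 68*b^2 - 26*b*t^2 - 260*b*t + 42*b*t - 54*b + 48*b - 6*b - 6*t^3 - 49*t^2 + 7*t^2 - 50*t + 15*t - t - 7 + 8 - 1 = 24*b^3 - 68*b^2 - 12*b - 6*t^3 + t^2*(-26*b - 42) + t*(64*b^2 - 218*b - 36)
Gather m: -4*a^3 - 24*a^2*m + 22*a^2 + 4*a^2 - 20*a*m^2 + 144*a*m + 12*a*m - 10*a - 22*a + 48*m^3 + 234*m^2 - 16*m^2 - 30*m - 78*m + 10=-4*a^3 + 26*a^2 - 32*a + 48*m^3 + m^2*(218 - 20*a) + m*(-24*a^2 + 156*a - 108) + 10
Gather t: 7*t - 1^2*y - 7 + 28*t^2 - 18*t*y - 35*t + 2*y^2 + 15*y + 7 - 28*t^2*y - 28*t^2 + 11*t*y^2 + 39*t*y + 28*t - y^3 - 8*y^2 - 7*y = -28*t^2*y + t*(11*y^2 + 21*y) - y^3 - 6*y^2 + 7*y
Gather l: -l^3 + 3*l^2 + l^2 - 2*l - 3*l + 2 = -l^3 + 4*l^2 - 5*l + 2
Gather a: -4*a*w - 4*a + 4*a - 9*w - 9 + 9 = -4*a*w - 9*w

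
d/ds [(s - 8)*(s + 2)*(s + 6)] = 3*s^2 - 52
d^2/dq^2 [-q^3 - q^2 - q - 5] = -6*q - 2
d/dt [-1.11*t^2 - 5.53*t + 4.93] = -2.22*t - 5.53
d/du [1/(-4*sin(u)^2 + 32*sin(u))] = (sin(u) - 4)*cos(u)/(2*(sin(u) - 8)^2*sin(u)^2)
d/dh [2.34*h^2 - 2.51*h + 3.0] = 4.68*h - 2.51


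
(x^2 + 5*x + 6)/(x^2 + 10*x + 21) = (x + 2)/(x + 7)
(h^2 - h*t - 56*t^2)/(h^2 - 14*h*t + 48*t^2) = (-h - 7*t)/(-h + 6*t)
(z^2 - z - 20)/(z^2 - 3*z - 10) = (z + 4)/(z + 2)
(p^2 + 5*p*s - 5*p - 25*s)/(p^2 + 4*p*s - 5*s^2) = (p - 5)/(p - s)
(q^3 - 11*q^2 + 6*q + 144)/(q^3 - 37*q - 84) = (q^2 - 14*q + 48)/(q^2 - 3*q - 28)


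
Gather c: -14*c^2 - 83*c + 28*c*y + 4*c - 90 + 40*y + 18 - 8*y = -14*c^2 + c*(28*y - 79) + 32*y - 72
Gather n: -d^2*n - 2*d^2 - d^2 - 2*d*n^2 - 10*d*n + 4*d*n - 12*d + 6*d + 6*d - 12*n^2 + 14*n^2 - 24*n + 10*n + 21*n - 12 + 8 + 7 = -3*d^2 + n^2*(2 - 2*d) + n*(-d^2 - 6*d + 7) + 3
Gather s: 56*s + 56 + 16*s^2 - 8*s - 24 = 16*s^2 + 48*s + 32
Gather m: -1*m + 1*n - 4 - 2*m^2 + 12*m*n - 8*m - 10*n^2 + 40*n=-2*m^2 + m*(12*n - 9) - 10*n^2 + 41*n - 4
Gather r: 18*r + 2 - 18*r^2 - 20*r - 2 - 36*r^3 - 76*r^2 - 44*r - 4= -36*r^3 - 94*r^2 - 46*r - 4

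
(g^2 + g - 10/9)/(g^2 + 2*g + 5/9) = (3*g - 2)/(3*g + 1)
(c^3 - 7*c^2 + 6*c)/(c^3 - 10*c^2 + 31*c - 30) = c*(c^2 - 7*c + 6)/(c^3 - 10*c^2 + 31*c - 30)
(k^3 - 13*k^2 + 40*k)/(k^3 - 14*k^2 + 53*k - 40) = k/(k - 1)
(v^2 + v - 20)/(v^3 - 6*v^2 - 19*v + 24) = (v^2 + v - 20)/(v^3 - 6*v^2 - 19*v + 24)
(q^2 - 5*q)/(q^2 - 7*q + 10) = q/(q - 2)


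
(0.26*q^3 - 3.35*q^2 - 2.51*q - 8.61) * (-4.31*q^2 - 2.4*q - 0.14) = -1.1206*q^5 + 13.8145*q^4 + 18.8217*q^3 + 43.6021*q^2 + 21.0154*q + 1.2054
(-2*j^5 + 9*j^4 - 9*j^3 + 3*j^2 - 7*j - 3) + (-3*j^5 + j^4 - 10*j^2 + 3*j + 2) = -5*j^5 + 10*j^4 - 9*j^3 - 7*j^2 - 4*j - 1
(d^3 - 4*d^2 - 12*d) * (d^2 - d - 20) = d^5 - 5*d^4 - 28*d^3 + 92*d^2 + 240*d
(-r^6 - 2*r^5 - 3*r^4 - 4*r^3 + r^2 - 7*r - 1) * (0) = 0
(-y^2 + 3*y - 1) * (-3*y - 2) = 3*y^3 - 7*y^2 - 3*y + 2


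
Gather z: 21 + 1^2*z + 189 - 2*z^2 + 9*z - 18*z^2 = -20*z^2 + 10*z + 210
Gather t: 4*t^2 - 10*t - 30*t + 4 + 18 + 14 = 4*t^2 - 40*t + 36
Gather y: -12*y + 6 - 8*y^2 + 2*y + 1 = -8*y^2 - 10*y + 7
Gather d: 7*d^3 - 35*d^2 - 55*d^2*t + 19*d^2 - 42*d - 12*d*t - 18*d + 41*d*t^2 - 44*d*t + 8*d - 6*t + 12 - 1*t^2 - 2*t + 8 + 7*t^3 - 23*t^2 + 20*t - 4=7*d^3 + d^2*(-55*t - 16) + d*(41*t^2 - 56*t - 52) + 7*t^3 - 24*t^2 + 12*t + 16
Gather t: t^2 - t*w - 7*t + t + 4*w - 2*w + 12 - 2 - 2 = t^2 + t*(-w - 6) + 2*w + 8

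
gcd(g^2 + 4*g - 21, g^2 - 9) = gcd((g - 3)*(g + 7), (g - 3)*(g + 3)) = g - 3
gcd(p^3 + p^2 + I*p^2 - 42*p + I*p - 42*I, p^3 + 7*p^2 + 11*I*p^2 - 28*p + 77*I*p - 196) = p + 7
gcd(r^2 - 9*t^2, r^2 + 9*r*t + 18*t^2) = r + 3*t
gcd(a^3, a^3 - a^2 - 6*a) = a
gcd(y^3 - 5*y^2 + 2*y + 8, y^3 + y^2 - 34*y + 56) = y^2 - 6*y + 8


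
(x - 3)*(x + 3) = x^2 - 9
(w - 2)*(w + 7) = w^2 + 5*w - 14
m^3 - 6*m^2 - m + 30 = (m - 5)*(m - 3)*(m + 2)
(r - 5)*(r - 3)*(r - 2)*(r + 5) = r^4 - 5*r^3 - 19*r^2 + 125*r - 150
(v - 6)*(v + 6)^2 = v^3 + 6*v^2 - 36*v - 216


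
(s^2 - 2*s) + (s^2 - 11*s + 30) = 2*s^2 - 13*s + 30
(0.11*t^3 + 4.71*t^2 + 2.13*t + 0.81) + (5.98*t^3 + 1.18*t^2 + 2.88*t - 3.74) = 6.09*t^3 + 5.89*t^2 + 5.01*t - 2.93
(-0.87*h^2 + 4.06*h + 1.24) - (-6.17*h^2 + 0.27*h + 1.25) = 5.3*h^2 + 3.79*h - 0.01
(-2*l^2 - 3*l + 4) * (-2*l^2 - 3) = 4*l^4 + 6*l^3 - 2*l^2 + 9*l - 12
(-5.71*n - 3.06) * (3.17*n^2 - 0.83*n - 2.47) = -18.1007*n^3 - 4.9609*n^2 + 16.6435*n + 7.5582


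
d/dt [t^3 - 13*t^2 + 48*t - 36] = 3*t^2 - 26*t + 48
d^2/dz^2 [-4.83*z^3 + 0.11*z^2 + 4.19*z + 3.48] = 0.22 - 28.98*z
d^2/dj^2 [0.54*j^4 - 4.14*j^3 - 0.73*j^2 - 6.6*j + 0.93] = 6.48*j^2 - 24.84*j - 1.46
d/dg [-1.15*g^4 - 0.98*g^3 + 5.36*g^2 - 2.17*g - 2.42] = -4.6*g^3 - 2.94*g^2 + 10.72*g - 2.17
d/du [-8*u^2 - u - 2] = -16*u - 1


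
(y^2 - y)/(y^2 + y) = (y - 1)/(y + 1)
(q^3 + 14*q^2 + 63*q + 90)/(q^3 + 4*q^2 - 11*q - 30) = (q^2 + 9*q + 18)/(q^2 - q - 6)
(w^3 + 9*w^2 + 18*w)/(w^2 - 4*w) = (w^2 + 9*w + 18)/(w - 4)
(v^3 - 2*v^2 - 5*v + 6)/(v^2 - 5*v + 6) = (v^2 + v - 2)/(v - 2)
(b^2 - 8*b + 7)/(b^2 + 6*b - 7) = (b - 7)/(b + 7)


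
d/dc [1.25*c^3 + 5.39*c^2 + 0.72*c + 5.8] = 3.75*c^2 + 10.78*c + 0.72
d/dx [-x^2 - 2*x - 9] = -2*x - 2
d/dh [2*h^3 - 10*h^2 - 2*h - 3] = 6*h^2 - 20*h - 2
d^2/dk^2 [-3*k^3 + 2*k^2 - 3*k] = 4 - 18*k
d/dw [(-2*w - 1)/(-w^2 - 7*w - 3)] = (2*w^2 + 14*w - (2*w + 1)*(2*w + 7) + 6)/(w^2 + 7*w + 3)^2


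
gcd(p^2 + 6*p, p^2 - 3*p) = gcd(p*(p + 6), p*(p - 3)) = p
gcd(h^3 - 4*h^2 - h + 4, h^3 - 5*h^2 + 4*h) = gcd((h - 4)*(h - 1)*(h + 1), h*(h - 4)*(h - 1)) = h^2 - 5*h + 4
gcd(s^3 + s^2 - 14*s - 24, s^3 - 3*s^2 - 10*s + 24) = s^2 - s - 12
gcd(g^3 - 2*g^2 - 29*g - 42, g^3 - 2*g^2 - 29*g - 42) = g^3 - 2*g^2 - 29*g - 42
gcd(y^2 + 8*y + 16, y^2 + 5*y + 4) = y + 4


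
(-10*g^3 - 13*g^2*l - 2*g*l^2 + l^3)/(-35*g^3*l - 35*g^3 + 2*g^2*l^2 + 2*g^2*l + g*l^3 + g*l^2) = (2*g^2 + 3*g*l + l^2)/(g*(7*g*l + 7*g + l^2 + l))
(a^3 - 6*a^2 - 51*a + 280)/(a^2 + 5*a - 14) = (a^2 - 13*a + 40)/(a - 2)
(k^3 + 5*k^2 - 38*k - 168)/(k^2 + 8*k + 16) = (k^2 + k - 42)/(k + 4)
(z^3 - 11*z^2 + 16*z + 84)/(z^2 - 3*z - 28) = (z^2 - 4*z - 12)/(z + 4)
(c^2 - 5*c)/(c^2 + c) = (c - 5)/(c + 1)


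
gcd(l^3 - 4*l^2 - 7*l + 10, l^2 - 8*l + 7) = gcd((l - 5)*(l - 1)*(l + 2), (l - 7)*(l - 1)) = l - 1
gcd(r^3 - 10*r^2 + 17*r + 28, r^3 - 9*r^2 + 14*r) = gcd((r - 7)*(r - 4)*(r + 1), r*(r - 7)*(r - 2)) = r - 7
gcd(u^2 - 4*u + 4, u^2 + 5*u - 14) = u - 2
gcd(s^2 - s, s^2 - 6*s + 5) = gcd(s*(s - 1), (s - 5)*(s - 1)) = s - 1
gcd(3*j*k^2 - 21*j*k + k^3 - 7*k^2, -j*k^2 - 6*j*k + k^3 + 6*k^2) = k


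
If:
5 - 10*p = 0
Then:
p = 1/2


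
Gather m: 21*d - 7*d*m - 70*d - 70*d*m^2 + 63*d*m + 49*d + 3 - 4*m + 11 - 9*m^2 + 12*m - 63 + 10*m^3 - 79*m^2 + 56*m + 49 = 10*m^3 + m^2*(-70*d - 88) + m*(56*d + 64)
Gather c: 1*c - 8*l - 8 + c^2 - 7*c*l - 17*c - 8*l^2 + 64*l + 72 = c^2 + c*(-7*l - 16) - 8*l^2 + 56*l + 64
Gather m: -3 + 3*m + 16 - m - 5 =2*m + 8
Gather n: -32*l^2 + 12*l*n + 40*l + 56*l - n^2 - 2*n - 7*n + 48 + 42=-32*l^2 + 96*l - n^2 + n*(12*l - 9) + 90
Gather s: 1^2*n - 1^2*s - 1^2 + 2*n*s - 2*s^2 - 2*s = n - 2*s^2 + s*(2*n - 3) - 1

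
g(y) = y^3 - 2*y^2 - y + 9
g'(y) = 3*y^2 - 4*y - 1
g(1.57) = 6.37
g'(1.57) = 0.11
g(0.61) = 7.87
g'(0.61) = -2.32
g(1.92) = 6.79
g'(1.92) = 2.38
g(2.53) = 9.86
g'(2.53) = 8.08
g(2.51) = 9.70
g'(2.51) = 7.86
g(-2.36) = -12.92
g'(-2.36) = 25.15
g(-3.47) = -53.39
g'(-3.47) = 49.00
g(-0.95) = 7.29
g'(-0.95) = 5.51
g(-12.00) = -1995.00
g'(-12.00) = 479.00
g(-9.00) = -873.00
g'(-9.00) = 278.00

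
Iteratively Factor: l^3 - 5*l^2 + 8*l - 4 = (l - 2)*(l^2 - 3*l + 2) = (l - 2)^2*(l - 1)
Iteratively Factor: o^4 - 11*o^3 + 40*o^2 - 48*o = (o - 4)*(o^3 - 7*o^2 + 12*o) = (o - 4)*(o - 3)*(o^2 - 4*o) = o*(o - 4)*(o - 3)*(o - 4)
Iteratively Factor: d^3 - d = (d + 1)*(d^2 - d) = d*(d + 1)*(d - 1)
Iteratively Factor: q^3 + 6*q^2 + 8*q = (q)*(q^2 + 6*q + 8) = q*(q + 4)*(q + 2)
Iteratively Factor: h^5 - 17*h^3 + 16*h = (h - 4)*(h^4 + 4*h^3 - h^2 - 4*h) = (h - 4)*(h + 1)*(h^3 + 3*h^2 - 4*h) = (h - 4)*(h - 1)*(h + 1)*(h^2 + 4*h) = (h - 4)*(h - 1)*(h + 1)*(h + 4)*(h)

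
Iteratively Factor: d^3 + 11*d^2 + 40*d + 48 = (d + 3)*(d^2 + 8*d + 16) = (d + 3)*(d + 4)*(d + 4)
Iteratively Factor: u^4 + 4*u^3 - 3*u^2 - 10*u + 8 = (u - 1)*(u^3 + 5*u^2 + 2*u - 8) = (u - 1)*(u + 2)*(u^2 + 3*u - 4) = (u - 1)^2*(u + 2)*(u + 4)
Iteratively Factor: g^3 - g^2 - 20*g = (g - 5)*(g^2 + 4*g) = (g - 5)*(g + 4)*(g)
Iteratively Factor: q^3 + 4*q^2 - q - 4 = (q + 4)*(q^2 - 1) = (q + 1)*(q + 4)*(q - 1)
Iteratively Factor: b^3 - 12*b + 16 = (b - 2)*(b^2 + 2*b - 8) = (b - 2)^2*(b + 4)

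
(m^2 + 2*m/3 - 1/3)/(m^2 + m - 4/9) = 3*(m + 1)/(3*m + 4)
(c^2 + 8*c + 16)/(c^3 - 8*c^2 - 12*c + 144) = (c + 4)/(c^2 - 12*c + 36)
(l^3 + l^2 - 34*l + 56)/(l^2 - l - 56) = (l^2 - 6*l + 8)/(l - 8)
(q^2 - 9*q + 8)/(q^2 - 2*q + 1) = (q - 8)/(q - 1)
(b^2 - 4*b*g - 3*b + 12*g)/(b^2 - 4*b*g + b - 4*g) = (b - 3)/(b + 1)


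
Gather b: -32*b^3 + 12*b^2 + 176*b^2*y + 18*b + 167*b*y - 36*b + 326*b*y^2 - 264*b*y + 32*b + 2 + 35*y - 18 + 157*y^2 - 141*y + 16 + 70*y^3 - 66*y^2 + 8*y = -32*b^3 + b^2*(176*y + 12) + b*(326*y^2 - 97*y + 14) + 70*y^3 + 91*y^2 - 98*y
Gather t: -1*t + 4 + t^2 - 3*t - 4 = t^2 - 4*t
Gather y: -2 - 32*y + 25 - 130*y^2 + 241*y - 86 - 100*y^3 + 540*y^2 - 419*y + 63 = -100*y^3 + 410*y^2 - 210*y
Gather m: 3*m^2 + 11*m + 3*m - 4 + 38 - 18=3*m^2 + 14*m + 16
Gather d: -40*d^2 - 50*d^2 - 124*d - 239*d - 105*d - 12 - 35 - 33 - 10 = -90*d^2 - 468*d - 90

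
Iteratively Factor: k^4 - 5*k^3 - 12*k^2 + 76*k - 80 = (k - 2)*(k^3 - 3*k^2 - 18*k + 40) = (k - 2)^2*(k^2 - k - 20) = (k - 2)^2*(k + 4)*(k - 5)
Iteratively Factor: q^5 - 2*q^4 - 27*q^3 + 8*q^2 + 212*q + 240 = (q + 3)*(q^4 - 5*q^3 - 12*q^2 + 44*q + 80) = (q + 2)*(q + 3)*(q^3 - 7*q^2 + 2*q + 40) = (q - 5)*(q + 2)*(q + 3)*(q^2 - 2*q - 8) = (q - 5)*(q - 4)*(q + 2)*(q + 3)*(q + 2)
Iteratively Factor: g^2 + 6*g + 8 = (g + 4)*(g + 2)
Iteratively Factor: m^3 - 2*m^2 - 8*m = (m + 2)*(m^2 - 4*m) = (m - 4)*(m + 2)*(m)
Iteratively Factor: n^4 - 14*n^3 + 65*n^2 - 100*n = (n - 4)*(n^3 - 10*n^2 + 25*n) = (n - 5)*(n - 4)*(n^2 - 5*n) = n*(n - 5)*(n - 4)*(n - 5)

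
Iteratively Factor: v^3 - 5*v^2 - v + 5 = (v - 1)*(v^2 - 4*v - 5) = (v - 1)*(v + 1)*(v - 5)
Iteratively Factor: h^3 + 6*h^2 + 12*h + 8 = (h + 2)*(h^2 + 4*h + 4) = (h + 2)^2*(h + 2)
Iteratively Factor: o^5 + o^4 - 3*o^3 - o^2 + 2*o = (o + 1)*(o^4 - 3*o^2 + 2*o) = (o - 1)*(o + 1)*(o^3 + o^2 - 2*o) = (o - 1)*(o + 1)*(o + 2)*(o^2 - o) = o*(o - 1)*(o + 1)*(o + 2)*(o - 1)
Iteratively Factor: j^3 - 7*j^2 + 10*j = (j)*(j^2 - 7*j + 10) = j*(j - 2)*(j - 5)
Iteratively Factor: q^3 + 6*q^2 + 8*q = (q + 4)*(q^2 + 2*q) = (q + 2)*(q + 4)*(q)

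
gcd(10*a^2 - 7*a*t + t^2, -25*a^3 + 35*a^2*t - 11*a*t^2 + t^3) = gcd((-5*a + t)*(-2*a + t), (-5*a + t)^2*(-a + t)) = -5*a + t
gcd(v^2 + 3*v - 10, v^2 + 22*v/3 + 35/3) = v + 5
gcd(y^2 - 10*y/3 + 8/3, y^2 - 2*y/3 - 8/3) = y - 2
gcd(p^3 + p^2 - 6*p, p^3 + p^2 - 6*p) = p^3 + p^2 - 6*p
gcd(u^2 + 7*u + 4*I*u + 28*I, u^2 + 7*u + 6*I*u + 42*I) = u + 7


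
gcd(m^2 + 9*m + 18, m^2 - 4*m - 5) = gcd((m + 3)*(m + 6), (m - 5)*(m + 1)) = 1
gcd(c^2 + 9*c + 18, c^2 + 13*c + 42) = c + 6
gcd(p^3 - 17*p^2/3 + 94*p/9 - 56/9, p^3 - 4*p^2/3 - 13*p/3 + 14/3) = p - 7/3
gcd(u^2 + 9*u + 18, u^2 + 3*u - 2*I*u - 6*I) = u + 3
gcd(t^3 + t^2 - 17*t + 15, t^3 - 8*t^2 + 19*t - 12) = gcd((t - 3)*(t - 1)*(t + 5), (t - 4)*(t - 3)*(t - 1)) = t^2 - 4*t + 3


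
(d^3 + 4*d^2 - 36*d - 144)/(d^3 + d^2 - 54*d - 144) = (d^2 - 2*d - 24)/(d^2 - 5*d - 24)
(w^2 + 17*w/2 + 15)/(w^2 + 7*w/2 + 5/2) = (w + 6)/(w + 1)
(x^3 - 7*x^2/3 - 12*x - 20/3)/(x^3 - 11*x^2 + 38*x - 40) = (3*x^2 + 8*x + 4)/(3*(x^2 - 6*x + 8))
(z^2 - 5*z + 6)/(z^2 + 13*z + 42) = (z^2 - 5*z + 6)/(z^2 + 13*z + 42)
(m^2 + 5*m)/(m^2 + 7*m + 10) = m/(m + 2)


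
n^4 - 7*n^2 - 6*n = n*(n - 3)*(n + 1)*(n + 2)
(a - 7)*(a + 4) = a^2 - 3*a - 28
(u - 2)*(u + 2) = u^2 - 4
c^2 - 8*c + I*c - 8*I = (c - 8)*(c + I)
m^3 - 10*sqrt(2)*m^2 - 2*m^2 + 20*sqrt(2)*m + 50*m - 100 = (m - 2)*(m - 5*sqrt(2))^2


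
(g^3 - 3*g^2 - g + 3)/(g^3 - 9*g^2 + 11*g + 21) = (g - 1)/(g - 7)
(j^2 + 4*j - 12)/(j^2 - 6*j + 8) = (j + 6)/(j - 4)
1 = 1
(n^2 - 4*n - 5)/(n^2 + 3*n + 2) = (n - 5)/(n + 2)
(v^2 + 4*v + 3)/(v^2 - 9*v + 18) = (v^2 + 4*v + 3)/(v^2 - 9*v + 18)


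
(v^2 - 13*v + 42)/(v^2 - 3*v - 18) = (v - 7)/(v + 3)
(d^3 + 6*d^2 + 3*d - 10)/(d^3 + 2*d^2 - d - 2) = (d + 5)/(d + 1)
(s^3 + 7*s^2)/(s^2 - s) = s*(s + 7)/(s - 1)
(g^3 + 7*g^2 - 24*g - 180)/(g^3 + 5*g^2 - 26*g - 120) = (g + 6)/(g + 4)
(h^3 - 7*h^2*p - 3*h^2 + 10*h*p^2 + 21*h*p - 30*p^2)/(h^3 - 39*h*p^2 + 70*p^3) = (h - 3)/(h + 7*p)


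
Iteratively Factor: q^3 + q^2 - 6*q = (q)*(q^2 + q - 6) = q*(q + 3)*(q - 2)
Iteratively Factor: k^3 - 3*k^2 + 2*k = (k - 1)*(k^2 - 2*k) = (k - 2)*(k - 1)*(k)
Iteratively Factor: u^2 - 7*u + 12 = (u - 3)*(u - 4)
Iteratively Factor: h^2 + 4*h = (h + 4)*(h)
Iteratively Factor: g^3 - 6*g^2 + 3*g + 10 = (g - 5)*(g^2 - g - 2) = (g - 5)*(g - 2)*(g + 1)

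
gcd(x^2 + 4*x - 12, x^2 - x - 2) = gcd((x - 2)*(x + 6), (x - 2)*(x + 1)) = x - 2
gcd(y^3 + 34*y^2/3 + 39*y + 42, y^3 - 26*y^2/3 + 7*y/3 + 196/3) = y + 7/3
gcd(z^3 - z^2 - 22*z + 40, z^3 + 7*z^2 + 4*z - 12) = 1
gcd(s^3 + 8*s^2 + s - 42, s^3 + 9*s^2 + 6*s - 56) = s^2 + 5*s - 14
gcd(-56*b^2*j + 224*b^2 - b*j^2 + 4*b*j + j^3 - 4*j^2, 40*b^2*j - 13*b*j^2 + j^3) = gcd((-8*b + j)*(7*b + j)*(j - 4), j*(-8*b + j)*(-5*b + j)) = 8*b - j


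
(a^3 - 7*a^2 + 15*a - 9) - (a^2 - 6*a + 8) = a^3 - 8*a^2 + 21*a - 17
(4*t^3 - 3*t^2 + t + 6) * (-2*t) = -8*t^4 + 6*t^3 - 2*t^2 - 12*t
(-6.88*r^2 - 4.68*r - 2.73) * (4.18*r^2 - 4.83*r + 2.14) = -28.7584*r^4 + 13.668*r^3 - 3.5302*r^2 + 3.1707*r - 5.8422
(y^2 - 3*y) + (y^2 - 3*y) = 2*y^2 - 6*y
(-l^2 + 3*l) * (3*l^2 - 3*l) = -3*l^4 + 12*l^3 - 9*l^2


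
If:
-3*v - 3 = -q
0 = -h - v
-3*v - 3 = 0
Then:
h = 1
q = 0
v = -1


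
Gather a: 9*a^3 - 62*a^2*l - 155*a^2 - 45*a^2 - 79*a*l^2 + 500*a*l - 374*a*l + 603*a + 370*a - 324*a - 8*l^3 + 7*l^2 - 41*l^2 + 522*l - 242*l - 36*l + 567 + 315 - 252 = 9*a^3 + a^2*(-62*l - 200) + a*(-79*l^2 + 126*l + 649) - 8*l^3 - 34*l^2 + 244*l + 630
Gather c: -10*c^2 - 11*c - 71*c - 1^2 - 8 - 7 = -10*c^2 - 82*c - 16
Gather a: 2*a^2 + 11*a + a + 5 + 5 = 2*a^2 + 12*a + 10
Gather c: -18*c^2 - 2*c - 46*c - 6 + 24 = -18*c^2 - 48*c + 18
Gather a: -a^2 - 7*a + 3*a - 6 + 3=-a^2 - 4*a - 3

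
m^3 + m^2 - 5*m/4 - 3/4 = (m - 1)*(m + 1/2)*(m + 3/2)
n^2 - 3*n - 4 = (n - 4)*(n + 1)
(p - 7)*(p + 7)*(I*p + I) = I*p^3 + I*p^2 - 49*I*p - 49*I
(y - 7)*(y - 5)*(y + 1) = y^3 - 11*y^2 + 23*y + 35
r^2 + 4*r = r*(r + 4)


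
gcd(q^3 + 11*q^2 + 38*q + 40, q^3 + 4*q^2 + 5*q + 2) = q + 2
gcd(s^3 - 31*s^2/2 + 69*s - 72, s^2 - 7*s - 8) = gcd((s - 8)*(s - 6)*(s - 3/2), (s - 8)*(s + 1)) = s - 8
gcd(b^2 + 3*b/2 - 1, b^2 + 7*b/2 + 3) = b + 2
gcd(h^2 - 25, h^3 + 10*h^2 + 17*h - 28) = 1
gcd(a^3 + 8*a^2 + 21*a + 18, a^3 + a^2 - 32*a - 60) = a + 2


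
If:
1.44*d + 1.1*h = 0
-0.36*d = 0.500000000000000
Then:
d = -1.39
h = 1.82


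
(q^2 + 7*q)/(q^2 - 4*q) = (q + 7)/(q - 4)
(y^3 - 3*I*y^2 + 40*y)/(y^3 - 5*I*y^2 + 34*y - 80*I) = y/(y - 2*I)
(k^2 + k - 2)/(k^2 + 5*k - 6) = (k + 2)/(k + 6)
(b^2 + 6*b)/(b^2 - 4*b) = (b + 6)/(b - 4)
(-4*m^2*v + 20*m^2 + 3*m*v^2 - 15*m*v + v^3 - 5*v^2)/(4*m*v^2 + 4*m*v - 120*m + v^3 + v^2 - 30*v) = (-m + v)/(v + 6)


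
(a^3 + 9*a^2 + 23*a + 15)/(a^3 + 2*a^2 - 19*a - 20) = (a + 3)/(a - 4)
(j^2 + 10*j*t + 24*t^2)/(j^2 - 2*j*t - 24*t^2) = (-j - 6*t)/(-j + 6*t)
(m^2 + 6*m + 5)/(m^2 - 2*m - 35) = (m + 1)/(m - 7)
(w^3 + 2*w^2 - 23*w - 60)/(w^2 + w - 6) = (w^2 - w - 20)/(w - 2)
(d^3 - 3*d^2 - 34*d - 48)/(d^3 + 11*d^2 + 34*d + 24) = (d^3 - 3*d^2 - 34*d - 48)/(d^3 + 11*d^2 + 34*d + 24)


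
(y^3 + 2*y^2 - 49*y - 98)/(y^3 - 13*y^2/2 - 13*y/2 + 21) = 2*(y + 7)/(2*y - 3)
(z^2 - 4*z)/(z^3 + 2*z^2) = (z - 4)/(z*(z + 2))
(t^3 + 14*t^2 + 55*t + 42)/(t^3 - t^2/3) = 3*(t^3 + 14*t^2 + 55*t + 42)/(t^2*(3*t - 1))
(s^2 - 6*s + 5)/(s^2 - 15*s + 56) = (s^2 - 6*s + 5)/(s^2 - 15*s + 56)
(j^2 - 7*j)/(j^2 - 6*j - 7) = j/(j + 1)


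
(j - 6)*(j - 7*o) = j^2 - 7*j*o - 6*j + 42*o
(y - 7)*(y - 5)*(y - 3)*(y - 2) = y^4 - 17*y^3 + 101*y^2 - 247*y + 210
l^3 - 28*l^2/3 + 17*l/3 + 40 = (l - 8)*(l - 3)*(l + 5/3)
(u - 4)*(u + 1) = u^2 - 3*u - 4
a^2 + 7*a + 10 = (a + 2)*(a + 5)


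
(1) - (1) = 0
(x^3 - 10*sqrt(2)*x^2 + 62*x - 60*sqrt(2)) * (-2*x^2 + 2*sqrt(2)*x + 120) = -2*x^5 + 22*sqrt(2)*x^4 - 44*x^3 - 956*sqrt(2)*x^2 + 7200*x - 7200*sqrt(2)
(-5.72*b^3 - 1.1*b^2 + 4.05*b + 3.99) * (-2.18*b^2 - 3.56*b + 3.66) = 12.4696*b^5 + 22.7612*b^4 - 25.8482*b^3 - 27.1422*b^2 + 0.618599999999999*b + 14.6034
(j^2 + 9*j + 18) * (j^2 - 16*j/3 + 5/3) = j^4 + 11*j^3/3 - 85*j^2/3 - 81*j + 30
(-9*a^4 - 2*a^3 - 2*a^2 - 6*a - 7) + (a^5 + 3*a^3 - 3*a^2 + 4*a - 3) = a^5 - 9*a^4 + a^3 - 5*a^2 - 2*a - 10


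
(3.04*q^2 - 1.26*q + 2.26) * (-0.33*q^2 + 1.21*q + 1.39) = -1.0032*q^4 + 4.0942*q^3 + 1.9552*q^2 + 0.9832*q + 3.1414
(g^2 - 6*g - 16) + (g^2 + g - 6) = 2*g^2 - 5*g - 22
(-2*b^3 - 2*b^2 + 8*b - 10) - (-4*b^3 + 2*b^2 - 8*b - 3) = 2*b^3 - 4*b^2 + 16*b - 7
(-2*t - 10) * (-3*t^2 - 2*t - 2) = 6*t^3 + 34*t^2 + 24*t + 20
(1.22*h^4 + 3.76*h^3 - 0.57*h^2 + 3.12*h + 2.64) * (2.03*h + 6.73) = 2.4766*h^5 + 15.8434*h^4 + 24.1477*h^3 + 2.4975*h^2 + 26.3568*h + 17.7672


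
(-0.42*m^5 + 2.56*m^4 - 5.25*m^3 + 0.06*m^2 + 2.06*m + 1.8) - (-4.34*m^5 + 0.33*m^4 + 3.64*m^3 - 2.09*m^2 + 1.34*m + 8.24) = 3.92*m^5 + 2.23*m^4 - 8.89*m^3 + 2.15*m^2 + 0.72*m - 6.44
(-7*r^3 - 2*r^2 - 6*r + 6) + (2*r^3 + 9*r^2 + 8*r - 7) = -5*r^3 + 7*r^2 + 2*r - 1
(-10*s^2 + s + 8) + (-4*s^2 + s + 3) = -14*s^2 + 2*s + 11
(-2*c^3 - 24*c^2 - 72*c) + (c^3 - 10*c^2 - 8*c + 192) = -c^3 - 34*c^2 - 80*c + 192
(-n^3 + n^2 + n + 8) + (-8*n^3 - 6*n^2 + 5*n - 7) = -9*n^3 - 5*n^2 + 6*n + 1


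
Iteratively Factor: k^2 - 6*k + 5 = (k - 5)*(k - 1)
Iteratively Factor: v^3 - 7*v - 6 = (v + 1)*(v^2 - v - 6) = (v + 1)*(v + 2)*(v - 3)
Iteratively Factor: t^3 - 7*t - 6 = (t - 3)*(t^2 + 3*t + 2) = (t - 3)*(t + 1)*(t + 2)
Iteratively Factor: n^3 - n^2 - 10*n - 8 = (n + 1)*(n^2 - 2*n - 8) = (n - 4)*(n + 1)*(n + 2)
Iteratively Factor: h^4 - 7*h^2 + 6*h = (h - 1)*(h^3 + h^2 - 6*h) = (h - 1)*(h + 3)*(h^2 - 2*h) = (h - 2)*(h - 1)*(h + 3)*(h)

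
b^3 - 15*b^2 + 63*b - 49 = (b - 7)^2*(b - 1)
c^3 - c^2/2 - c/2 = c*(c - 1)*(c + 1/2)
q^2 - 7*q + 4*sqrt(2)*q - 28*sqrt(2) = (q - 7)*(q + 4*sqrt(2))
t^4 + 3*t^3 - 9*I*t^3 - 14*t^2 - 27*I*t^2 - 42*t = t*(t + 3)*(t - 7*I)*(t - 2*I)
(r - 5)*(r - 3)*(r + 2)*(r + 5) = r^4 - r^3 - 31*r^2 + 25*r + 150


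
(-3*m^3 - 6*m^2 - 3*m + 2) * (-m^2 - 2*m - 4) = 3*m^5 + 12*m^4 + 27*m^3 + 28*m^2 + 8*m - 8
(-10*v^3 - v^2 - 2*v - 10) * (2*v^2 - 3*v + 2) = -20*v^5 + 28*v^4 - 21*v^3 - 16*v^2 + 26*v - 20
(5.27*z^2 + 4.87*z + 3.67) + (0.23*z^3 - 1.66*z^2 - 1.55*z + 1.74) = 0.23*z^3 + 3.61*z^2 + 3.32*z + 5.41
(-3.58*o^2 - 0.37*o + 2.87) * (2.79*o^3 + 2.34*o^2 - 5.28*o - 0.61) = -9.9882*o^5 - 9.4095*o^4 + 26.0439*o^3 + 10.8532*o^2 - 14.9279*o - 1.7507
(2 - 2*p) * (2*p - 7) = -4*p^2 + 18*p - 14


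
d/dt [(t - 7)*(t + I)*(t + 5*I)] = 3*t^2 + t*(-14 + 12*I) - 5 - 42*I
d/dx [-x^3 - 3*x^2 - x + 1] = -3*x^2 - 6*x - 1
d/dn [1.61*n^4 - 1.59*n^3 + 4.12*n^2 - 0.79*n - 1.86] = 6.44*n^3 - 4.77*n^2 + 8.24*n - 0.79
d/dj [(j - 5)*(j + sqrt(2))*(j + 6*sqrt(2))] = 3*j^2 - 10*j + 14*sqrt(2)*j - 35*sqrt(2) + 12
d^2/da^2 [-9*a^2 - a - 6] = -18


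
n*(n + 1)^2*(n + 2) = n^4 + 4*n^3 + 5*n^2 + 2*n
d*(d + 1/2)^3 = d^4 + 3*d^3/2 + 3*d^2/4 + d/8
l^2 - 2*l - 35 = (l - 7)*(l + 5)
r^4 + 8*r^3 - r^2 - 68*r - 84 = (r - 3)*(r + 2)^2*(r + 7)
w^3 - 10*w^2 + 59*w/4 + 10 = (w - 8)*(w - 5/2)*(w + 1/2)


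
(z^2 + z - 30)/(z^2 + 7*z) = (z^2 + z - 30)/(z*(z + 7))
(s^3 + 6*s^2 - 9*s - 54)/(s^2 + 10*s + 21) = (s^2 + 3*s - 18)/(s + 7)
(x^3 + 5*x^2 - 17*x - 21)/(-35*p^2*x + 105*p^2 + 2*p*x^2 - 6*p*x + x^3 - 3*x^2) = (x^2 + 8*x + 7)/(-35*p^2 + 2*p*x + x^2)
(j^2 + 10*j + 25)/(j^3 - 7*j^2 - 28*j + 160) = (j + 5)/(j^2 - 12*j + 32)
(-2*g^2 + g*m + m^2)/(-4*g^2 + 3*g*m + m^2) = (2*g + m)/(4*g + m)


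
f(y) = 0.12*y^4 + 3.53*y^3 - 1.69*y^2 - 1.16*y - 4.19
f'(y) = 0.48*y^3 + 10.59*y^2 - 3.38*y - 1.16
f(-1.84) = -28.39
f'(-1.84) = 37.92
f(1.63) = 5.56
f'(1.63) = 23.55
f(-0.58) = -4.76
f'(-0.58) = 4.27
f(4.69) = 375.42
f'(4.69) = 265.44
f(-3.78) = -190.11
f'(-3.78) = 137.01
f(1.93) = 14.32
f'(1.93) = 35.21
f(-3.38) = -140.22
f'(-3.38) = 112.71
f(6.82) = 1288.67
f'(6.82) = 620.62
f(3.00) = 82.15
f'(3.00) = 96.97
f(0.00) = -4.19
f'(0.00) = -1.16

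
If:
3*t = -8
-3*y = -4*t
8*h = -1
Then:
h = -1/8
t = -8/3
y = -32/9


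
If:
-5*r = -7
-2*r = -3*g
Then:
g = 14/15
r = 7/5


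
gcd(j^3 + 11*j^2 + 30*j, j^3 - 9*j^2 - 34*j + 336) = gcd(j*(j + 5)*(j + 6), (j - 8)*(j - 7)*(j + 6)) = j + 6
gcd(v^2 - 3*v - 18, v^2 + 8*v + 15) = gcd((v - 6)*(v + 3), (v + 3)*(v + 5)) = v + 3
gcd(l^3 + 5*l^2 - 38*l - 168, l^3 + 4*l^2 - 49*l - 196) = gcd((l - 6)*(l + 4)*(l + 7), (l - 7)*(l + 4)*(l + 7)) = l^2 + 11*l + 28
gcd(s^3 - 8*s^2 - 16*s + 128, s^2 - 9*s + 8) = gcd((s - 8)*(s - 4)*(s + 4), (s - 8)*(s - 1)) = s - 8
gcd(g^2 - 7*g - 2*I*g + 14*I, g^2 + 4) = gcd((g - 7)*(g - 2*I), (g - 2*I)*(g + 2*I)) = g - 2*I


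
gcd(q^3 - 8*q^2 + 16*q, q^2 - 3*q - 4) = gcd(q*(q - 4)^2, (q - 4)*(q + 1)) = q - 4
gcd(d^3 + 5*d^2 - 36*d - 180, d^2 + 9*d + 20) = d + 5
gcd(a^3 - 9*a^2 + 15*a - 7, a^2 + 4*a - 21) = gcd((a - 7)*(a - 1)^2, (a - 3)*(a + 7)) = 1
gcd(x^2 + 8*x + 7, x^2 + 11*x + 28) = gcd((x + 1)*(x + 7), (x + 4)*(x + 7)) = x + 7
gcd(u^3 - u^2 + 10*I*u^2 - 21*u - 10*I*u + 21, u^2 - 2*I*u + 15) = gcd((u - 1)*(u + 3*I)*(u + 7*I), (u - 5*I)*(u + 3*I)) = u + 3*I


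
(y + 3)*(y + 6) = y^2 + 9*y + 18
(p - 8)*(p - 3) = p^2 - 11*p + 24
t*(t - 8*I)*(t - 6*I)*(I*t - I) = I*t^4 + 14*t^3 - I*t^3 - 14*t^2 - 48*I*t^2 + 48*I*t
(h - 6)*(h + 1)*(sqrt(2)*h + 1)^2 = 2*h^4 - 10*h^3 + 2*sqrt(2)*h^3 - 10*sqrt(2)*h^2 - 11*h^2 - 12*sqrt(2)*h - 5*h - 6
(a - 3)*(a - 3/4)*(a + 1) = a^3 - 11*a^2/4 - 3*a/2 + 9/4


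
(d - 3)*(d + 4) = d^2 + d - 12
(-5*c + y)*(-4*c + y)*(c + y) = 20*c^3 + 11*c^2*y - 8*c*y^2 + y^3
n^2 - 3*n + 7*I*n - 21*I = (n - 3)*(n + 7*I)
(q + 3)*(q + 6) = q^2 + 9*q + 18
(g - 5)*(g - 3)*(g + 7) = g^3 - g^2 - 41*g + 105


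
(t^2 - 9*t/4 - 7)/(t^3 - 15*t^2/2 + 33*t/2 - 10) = (4*t + 7)/(2*(2*t^2 - 7*t + 5))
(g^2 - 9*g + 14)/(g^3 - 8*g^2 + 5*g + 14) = 1/(g + 1)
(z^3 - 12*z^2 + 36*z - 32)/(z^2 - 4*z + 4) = z - 8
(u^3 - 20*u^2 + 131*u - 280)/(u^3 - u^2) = (u^3 - 20*u^2 + 131*u - 280)/(u^2*(u - 1))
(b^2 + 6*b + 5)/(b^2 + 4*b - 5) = (b + 1)/(b - 1)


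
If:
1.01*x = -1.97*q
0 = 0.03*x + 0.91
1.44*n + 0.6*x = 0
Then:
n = 12.64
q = 15.55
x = -30.33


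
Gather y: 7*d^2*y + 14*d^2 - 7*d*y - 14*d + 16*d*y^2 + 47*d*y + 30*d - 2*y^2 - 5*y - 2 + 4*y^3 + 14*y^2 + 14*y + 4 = 14*d^2 + 16*d + 4*y^3 + y^2*(16*d + 12) + y*(7*d^2 + 40*d + 9) + 2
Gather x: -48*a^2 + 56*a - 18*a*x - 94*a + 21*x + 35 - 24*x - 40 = -48*a^2 - 38*a + x*(-18*a - 3) - 5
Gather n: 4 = 4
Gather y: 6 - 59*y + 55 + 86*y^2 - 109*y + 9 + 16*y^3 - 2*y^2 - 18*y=16*y^3 + 84*y^2 - 186*y + 70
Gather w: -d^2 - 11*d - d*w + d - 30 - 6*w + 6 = -d^2 - 10*d + w*(-d - 6) - 24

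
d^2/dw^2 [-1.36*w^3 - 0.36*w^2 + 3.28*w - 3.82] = -8.16*w - 0.72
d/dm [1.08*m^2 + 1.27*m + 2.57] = 2.16*m + 1.27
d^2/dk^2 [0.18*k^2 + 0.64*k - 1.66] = 0.360000000000000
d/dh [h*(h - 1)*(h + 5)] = 3*h^2 + 8*h - 5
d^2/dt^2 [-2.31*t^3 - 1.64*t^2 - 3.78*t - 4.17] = -13.86*t - 3.28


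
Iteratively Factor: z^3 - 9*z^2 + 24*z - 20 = (z - 5)*(z^2 - 4*z + 4) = (z - 5)*(z - 2)*(z - 2)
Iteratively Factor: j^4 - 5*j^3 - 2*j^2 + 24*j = (j - 4)*(j^3 - j^2 - 6*j) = (j - 4)*(j + 2)*(j^2 - 3*j) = j*(j - 4)*(j + 2)*(j - 3)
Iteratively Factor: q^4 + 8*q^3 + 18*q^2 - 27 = (q + 3)*(q^3 + 5*q^2 + 3*q - 9) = (q + 3)^2*(q^2 + 2*q - 3) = (q - 1)*(q + 3)^2*(q + 3)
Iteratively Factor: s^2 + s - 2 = (s + 2)*(s - 1)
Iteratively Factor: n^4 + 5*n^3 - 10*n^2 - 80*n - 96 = (n + 3)*(n^3 + 2*n^2 - 16*n - 32) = (n + 2)*(n + 3)*(n^2 - 16) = (n - 4)*(n + 2)*(n + 3)*(n + 4)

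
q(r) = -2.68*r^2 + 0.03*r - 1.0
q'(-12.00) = 64.35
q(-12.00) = -387.28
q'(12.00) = -64.29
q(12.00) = -386.56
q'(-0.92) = 4.96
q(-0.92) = -3.30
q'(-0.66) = 3.57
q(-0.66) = -2.19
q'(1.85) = -9.89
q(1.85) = -10.12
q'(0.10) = -0.51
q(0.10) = -1.02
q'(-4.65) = 24.95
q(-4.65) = -59.09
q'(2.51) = -13.42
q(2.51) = -17.81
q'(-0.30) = 1.64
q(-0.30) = -1.25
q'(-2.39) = 12.84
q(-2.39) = -16.38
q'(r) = 0.03 - 5.36*r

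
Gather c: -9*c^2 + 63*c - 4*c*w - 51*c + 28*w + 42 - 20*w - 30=-9*c^2 + c*(12 - 4*w) + 8*w + 12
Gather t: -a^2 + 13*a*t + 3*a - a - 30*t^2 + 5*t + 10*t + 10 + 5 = -a^2 + 2*a - 30*t^2 + t*(13*a + 15) + 15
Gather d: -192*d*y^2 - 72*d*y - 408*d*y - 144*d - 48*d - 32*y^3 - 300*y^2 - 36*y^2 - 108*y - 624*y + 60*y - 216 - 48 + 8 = d*(-192*y^2 - 480*y - 192) - 32*y^3 - 336*y^2 - 672*y - 256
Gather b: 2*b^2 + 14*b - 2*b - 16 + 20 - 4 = 2*b^2 + 12*b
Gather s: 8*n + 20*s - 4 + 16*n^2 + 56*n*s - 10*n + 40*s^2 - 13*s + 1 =16*n^2 - 2*n + 40*s^2 + s*(56*n + 7) - 3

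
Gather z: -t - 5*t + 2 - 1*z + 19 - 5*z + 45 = -6*t - 6*z + 66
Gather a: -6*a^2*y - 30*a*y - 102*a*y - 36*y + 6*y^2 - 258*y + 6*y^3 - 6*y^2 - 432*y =-6*a^2*y - 132*a*y + 6*y^3 - 726*y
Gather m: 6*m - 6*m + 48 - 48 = 0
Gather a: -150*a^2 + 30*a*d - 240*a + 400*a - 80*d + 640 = -150*a^2 + a*(30*d + 160) - 80*d + 640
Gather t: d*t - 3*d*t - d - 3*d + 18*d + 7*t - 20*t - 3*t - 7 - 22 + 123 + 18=14*d + t*(-2*d - 16) + 112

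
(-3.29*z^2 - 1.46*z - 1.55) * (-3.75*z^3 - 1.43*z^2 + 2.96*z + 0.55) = 12.3375*z^5 + 10.1797*z^4 - 1.8381*z^3 - 3.9146*z^2 - 5.391*z - 0.8525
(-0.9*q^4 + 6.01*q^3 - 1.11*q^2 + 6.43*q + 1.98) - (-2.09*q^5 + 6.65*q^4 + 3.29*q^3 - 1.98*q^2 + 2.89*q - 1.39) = 2.09*q^5 - 7.55*q^4 + 2.72*q^3 + 0.87*q^2 + 3.54*q + 3.37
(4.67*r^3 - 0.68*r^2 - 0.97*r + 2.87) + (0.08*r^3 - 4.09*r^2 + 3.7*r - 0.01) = 4.75*r^3 - 4.77*r^2 + 2.73*r + 2.86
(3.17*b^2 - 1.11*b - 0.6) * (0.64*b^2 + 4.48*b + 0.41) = 2.0288*b^4 + 13.4912*b^3 - 4.0571*b^2 - 3.1431*b - 0.246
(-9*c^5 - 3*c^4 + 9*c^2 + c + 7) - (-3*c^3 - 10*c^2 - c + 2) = -9*c^5 - 3*c^4 + 3*c^3 + 19*c^2 + 2*c + 5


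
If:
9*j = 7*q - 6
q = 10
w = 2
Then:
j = 64/9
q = 10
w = 2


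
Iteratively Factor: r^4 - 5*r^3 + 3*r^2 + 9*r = (r - 3)*(r^3 - 2*r^2 - 3*r) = r*(r - 3)*(r^2 - 2*r - 3) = r*(r - 3)*(r + 1)*(r - 3)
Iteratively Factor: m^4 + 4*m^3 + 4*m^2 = (m + 2)*(m^3 + 2*m^2) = (m + 2)^2*(m^2) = m*(m + 2)^2*(m)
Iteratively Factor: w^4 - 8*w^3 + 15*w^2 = (w - 5)*(w^3 - 3*w^2) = w*(w - 5)*(w^2 - 3*w) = w^2*(w - 5)*(w - 3)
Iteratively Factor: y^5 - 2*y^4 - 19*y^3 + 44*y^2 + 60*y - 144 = (y - 3)*(y^4 + y^3 - 16*y^2 - 4*y + 48) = (y - 3)*(y + 4)*(y^3 - 3*y^2 - 4*y + 12) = (y - 3)*(y + 2)*(y + 4)*(y^2 - 5*y + 6) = (y - 3)^2*(y + 2)*(y + 4)*(y - 2)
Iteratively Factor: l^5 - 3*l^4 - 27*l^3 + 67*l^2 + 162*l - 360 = (l + 3)*(l^4 - 6*l^3 - 9*l^2 + 94*l - 120) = (l - 5)*(l + 3)*(l^3 - l^2 - 14*l + 24) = (l - 5)*(l - 2)*(l + 3)*(l^2 + l - 12) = (l - 5)*(l - 2)*(l + 3)*(l + 4)*(l - 3)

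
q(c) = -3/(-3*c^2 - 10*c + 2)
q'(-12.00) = 0.00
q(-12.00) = 0.01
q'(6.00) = -0.00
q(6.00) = 0.02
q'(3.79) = -0.02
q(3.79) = 0.04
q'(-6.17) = 0.03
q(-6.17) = 0.06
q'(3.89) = -0.01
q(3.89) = 0.04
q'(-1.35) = -0.06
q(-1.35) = -0.30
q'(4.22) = -0.01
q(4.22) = 0.03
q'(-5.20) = 0.09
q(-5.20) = 0.11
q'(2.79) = -0.03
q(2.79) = 0.06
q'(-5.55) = 0.06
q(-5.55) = 0.09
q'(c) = -3*(6*c + 10)/(-3*c^2 - 10*c + 2)^2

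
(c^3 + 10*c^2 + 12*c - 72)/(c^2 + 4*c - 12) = c + 6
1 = 1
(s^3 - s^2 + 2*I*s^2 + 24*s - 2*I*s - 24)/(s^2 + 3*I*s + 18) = (s^2 - s*(1 + 4*I) + 4*I)/(s - 3*I)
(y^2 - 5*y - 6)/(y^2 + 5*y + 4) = (y - 6)/(y + 4)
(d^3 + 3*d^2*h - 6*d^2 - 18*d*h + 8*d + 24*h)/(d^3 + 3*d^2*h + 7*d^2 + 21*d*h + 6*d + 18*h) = (d^2 - 6*d + 8)/(d^2 + 7*d + 6)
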